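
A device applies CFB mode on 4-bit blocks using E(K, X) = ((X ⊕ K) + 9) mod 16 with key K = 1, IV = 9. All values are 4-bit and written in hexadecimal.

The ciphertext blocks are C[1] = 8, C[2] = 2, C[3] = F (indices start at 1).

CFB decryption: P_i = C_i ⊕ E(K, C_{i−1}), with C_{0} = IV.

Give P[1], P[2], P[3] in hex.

P[1]: E(K, 9) = 1; 8 ⊕ 1 = 9.
P[2]: E(K, 8) = 2; 2 ⊕ 2 = 0.
P[3]: E(K, 2) = C; F ⊕ C = 3.

P[1] = 9, P[2] = 0, P[3] = 3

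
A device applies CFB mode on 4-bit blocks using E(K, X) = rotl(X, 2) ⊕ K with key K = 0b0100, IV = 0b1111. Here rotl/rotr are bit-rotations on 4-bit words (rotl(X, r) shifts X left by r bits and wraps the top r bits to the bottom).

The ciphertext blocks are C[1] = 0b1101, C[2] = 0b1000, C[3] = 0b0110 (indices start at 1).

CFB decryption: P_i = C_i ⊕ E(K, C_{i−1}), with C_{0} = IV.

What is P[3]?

P[3] = 0b0000

P[3]: E(K, 0b1000) = 0b0110; 0b0110 ⊕ 0b0110 = 0b0000.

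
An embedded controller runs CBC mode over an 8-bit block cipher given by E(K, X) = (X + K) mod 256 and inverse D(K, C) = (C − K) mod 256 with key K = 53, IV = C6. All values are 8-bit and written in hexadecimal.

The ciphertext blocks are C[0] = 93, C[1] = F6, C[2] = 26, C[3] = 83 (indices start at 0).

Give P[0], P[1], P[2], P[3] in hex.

CBC decryption: P_i = D(K, C_i) ⊕ C_{i−1}, with C_{−1} = IV.
P[0]: D(K, 93) = 40; 40 ⊕ C6 = 86.
P[1]: D(K, F6) = A3; A3 ⊕ 93 = 30.
P[2]: D(K, 26) = D3; D3 ⊕ F6 = 25.
P[3]: D(K, 83) = 30; 30 ⊕ 26 = 16.

P[0] = 86, P[1] = 30, P[2] = 25, P[3] = 16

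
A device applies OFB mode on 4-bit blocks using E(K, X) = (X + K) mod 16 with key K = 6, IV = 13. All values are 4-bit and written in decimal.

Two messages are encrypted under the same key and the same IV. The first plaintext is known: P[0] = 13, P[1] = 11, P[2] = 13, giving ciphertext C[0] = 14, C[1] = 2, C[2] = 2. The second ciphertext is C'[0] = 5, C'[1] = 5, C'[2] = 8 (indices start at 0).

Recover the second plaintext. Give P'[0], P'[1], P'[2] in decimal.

P'[0] = 6, P'[1] = 12, P'[2] = 7

In OFB with a reused IV, both messages share the same keystream S_i, so C_i ⊕ C'_i = P_i ⊕ P'_i and thus P'_i = P_i ⊕ C_i ⊕ C'_i.
P'[0]: 13 ⊕ 14 ⊕ 5 = 6.
P'[1]: 11 ⊕ 2 ⊕ 5 = 12.
P'[2]: 13 ⊕ 2 ⊕ 8 = 7.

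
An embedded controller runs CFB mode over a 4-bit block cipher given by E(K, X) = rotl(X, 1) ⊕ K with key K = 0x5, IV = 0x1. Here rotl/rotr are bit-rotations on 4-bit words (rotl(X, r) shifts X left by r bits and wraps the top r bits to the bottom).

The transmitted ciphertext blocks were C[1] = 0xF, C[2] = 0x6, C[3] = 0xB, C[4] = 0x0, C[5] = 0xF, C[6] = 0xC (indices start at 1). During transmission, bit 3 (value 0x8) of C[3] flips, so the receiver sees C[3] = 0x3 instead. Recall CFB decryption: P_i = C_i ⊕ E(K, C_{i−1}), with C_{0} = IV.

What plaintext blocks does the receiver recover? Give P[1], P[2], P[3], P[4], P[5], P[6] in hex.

P[1] = 0x8, P[2] = 0xC, P[3] = 0xA, P[4] = 0x3, P[5] = 0xA, P[6] = 0x6

Only C[3] changed, to 0x3. In CFB, a change in C_i flips the same bit in P_i and garbles P_{i+1}. Decrypting the received ciphertext:
P[1]: E(K, 0x1) = 0x7; 0xF ⊕ 0x7 = 0x8.
P[2]: E(K, 0xF) = 0xA; 0x6 ⊕ 0xA = 0xC.
P[3]: E(K, 0x6) = 0x9; 0x3 ⊕ 0x9 = 0xA.
P[4]: E(K, 0x3) = 0x3; 0x0 ⊕ 0x3 = 0x3.
P[5]: E(K, 0x0) = 0x5; 0xF ⊕ 0x5 = 0xA.
P[6]: E(K, 0xF) = 0xA; 0xC ⊕ 0xA = 0x6.
Blocks that differ from the original plaintext: P[3], P[4].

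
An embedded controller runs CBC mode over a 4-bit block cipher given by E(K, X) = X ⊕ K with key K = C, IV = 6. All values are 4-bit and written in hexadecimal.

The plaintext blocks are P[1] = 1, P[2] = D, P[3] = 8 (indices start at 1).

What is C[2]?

C[2] = A

CBC encryption: C_i = E(K, P_i ⊕ C_{i−1}), with C_{0} = IV.
C[1]: P[1] ⊕ 6 = 7; E(K, 7) = B.
C[2]: P[2] ⊕ B = 6; E(K, 6) = A.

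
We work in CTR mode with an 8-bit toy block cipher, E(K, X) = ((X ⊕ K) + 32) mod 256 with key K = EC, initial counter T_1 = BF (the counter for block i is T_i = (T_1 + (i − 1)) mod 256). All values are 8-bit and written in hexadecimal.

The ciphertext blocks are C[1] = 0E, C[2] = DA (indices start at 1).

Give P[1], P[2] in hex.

P[1] = 8B, P[2] = 84

CTR decryption: S_i = E(K, T_i) where T_i is the counter for block i; P_i = C_i ⊕ S_i.
P[1]: T = BF, S = E(K, T) = 85; 0E ⊕ 85 = 8B.
P[2]: T = C0, S = E(K, T) = 5E; DA ⊕ 5E = 84.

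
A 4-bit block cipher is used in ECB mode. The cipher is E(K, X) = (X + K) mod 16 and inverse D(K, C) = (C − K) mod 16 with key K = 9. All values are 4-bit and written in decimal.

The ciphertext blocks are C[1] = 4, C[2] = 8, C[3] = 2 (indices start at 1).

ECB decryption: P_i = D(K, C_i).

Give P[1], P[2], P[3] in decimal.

P[1] = 11, P[2] = 15, P[3] = 9

P[1]: D(K, 4) = 11.
P[2]: D(K, 8) = 15.
P[3]: D(K, 2) = 9.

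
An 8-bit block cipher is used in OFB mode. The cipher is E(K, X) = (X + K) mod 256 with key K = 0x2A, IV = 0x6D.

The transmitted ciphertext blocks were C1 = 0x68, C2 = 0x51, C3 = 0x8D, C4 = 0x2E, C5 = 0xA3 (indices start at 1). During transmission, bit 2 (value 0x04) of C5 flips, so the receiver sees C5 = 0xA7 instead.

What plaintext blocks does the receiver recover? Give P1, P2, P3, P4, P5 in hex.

OFB decryption: S_i = E(K, S_{i−1}) with S_{0} = IV; P_i = C_i ⊕ S_i.
Only C5 changed, to 0xA7. In OFB, a change in C_i flips the same bit in P_i only; the keystream is unaffected. Decrypting the received ciphertext:
P1: S = E(K, 0x6D) = 0x97; 0x68 ⊕ 0x97 = 0xFF.
P2: S = E(K, 0x97) = 0xC1; 0x51 ⊕ 0xC1 = 0x90.
P3: S = E(K, 0xC1) = 0xEB; 0x8D ⊕ 0xEB = 0x66.
P4: S = E(K, 0xEB) = 0x15; 0x2E ⊕ 0x15 = 0x3B.
P5: S = E(K, 0x15) = 0x3F; 0xA7 ⊕ 0x3F = 0x98.
Blocks that differ from the original plaintext: P5.

P1 = 0xFF, P2 = 0x90, P3 = 0x66, P4 = 0x3B, P5 = 0x98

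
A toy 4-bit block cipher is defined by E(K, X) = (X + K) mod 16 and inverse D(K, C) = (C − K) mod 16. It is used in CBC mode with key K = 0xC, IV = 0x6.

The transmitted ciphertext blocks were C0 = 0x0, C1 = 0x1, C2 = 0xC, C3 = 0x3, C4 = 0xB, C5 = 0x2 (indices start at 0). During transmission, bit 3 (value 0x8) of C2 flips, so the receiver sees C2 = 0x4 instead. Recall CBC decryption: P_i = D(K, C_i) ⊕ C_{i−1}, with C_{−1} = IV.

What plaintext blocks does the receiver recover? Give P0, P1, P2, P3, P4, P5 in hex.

P0 = 0x2, P1 = 0x5, P2 = 0x9, P3 = 0x3, P4 = 0xC, P5 = 0xD

Only C2 changed, to 0x4. In CBC, a change in C_i garbles P_i and flips the same bit in P_{i+1}. Decrypting the received ciphertext:
P0: D(K, 0x0) = 0x4; 0x4 ⊕ 0x6 = 0x2.
P1: D(K, 0x1) = 0x5; 0x5 ⊕ 0x0 = 0x5.
P2: D(K, 0x4) = 0x8; 0x8 ⊕ 0x1 = 0x9.
P3: D(K, 0x3) = 0x7; 0x7 ⊕ 0x4 = 0x3.
P4: D(K, 0xB) = 0xF; 0xF ⊕ 0x3 = 0xC.
P5: D(K, 0x2) = 0x6; 0x6 ⊕ 0xB = 0xD.
Blocks that differ from the original plaintext: P2, P3.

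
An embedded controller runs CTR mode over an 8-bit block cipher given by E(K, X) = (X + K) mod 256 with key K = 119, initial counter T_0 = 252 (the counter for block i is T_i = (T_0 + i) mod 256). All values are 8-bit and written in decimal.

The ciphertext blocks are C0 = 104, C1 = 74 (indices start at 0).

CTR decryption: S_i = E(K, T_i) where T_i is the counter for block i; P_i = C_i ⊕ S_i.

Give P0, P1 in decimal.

P0: T = 252, S = E(K, T) = 115; 104 ⊕ 115 = 27.
P1: T = 253, S = E(K, T) = 116; 74 ⊕ 116 = 62.

P0 = 27, P1 = 62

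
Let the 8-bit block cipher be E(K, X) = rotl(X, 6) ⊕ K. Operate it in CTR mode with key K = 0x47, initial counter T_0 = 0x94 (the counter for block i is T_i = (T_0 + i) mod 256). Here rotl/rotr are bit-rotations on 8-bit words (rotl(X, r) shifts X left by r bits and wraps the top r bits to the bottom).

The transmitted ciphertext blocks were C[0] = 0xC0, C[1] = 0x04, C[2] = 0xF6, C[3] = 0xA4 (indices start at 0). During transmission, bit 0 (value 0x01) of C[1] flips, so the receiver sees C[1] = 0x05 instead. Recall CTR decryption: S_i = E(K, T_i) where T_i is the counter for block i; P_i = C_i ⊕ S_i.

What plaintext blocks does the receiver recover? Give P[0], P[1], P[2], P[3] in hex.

Only C[1] changed, to 0x05. In CTR, a change in C_i flips the same bit in P_i only; the keystream is unaffected. Decrypting the received ciphertext:
P[0]: T = 0x94, S = E(K, T) = 0x62; 0xC0 ⊕ 0x62 = 0xA2.
P[1]: T = 0x95, S = E(K, T) = 0x22; 0x05 ⊕ 0x22 = 0x27.
P[2]: T = 0x96, S = E(K, T) = 0xE2; 0xF6 ⊕ 0xE2 = 0x14.
P[3]: T = 0x97, S = E(K, T) = 0xA2; 0xA4 ⊕ 0xA2 = 0x06.
Blocks that differ from the original plaintext: P[1].

P[0] = 0xA2, P[1] = 0x27, P[2] = 0x14, P[3] = 0x06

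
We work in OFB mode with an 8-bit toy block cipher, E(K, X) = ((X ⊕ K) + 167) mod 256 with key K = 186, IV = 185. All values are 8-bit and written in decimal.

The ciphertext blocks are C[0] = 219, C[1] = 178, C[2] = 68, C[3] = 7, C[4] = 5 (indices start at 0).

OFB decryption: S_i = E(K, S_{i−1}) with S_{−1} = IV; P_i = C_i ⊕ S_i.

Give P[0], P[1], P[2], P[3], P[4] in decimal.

P[0]: S = E(K, 185) = 170; 219 ⊕ 170 = 113.
P[1]: S = E(K, 170) = 183; 178 ⊕ 183 = 5.
P[2]: S = E(K, 183) = 180; 68 ⊕ 180 = 240.
P[3]: S = E(K, 180) = 181; 7 ⊕ 181 = 178.
P[4]: S = E(K, 181) = 182; 5 ⊕ 182 = 179.

P[0] = 113, P[1] = 5, P[2] = 240, P[3] = 178, P[4] = 179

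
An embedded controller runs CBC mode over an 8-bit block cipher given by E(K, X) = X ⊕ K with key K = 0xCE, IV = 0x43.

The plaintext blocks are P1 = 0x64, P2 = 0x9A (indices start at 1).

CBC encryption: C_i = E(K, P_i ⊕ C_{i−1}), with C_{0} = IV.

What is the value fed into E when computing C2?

0x73

C1: P1 ⊕ 0x43 = 0x27; E(K, 0x27) = 0xE9.
C2: P2 ⊕ 0xE9 = 0x73; E(K, 0x73) = 0xBD.
So the input to E for block 2 is 0x73.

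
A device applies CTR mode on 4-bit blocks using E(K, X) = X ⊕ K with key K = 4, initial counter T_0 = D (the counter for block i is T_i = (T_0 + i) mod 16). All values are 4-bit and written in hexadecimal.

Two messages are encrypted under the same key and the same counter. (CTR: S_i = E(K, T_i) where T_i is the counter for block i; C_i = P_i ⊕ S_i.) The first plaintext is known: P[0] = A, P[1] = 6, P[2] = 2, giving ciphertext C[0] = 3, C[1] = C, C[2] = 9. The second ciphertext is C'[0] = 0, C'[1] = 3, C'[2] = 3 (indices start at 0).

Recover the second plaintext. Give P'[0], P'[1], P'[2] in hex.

P'[0] = 9, P'[1] = 9, P'[2] = 8

In CTR with a reused counter, both messages share the same keystream S_i, so C_i ⊕ C'_i = P_i ⊕ P'_i and thus P'_i = P_i ⊕ C_i ⊕ C'_i.
P'[0]: A ⊕ 3 ⊕ 0 = 9.
P'[1]: 6 ⊕ C ⊕ 3 = 9.
P'[2]: 2 ⊕ 9 ⊕ 3 = 8.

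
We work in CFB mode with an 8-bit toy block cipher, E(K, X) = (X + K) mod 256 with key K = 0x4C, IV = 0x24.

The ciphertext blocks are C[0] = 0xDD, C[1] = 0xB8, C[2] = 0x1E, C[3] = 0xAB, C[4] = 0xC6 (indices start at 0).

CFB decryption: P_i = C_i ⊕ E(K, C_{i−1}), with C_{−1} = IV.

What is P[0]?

P[0]: E(K, 0x24) = 0x70; 0xDD ⊕ 0x70 = 0xAD.

P[0] = 0xAD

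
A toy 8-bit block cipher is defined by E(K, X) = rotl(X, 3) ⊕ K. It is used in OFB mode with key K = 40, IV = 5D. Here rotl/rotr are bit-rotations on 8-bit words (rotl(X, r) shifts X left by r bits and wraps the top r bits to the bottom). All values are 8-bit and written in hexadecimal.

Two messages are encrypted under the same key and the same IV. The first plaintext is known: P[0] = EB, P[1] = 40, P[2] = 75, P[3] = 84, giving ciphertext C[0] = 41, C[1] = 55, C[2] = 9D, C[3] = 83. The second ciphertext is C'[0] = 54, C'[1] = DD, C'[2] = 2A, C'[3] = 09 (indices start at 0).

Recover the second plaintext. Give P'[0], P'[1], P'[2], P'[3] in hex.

In OFB with a reused IV, both messages share the same keystream S_i, so C_i ⊕ C'_i = P_i ⊕ P'_i and thus P'_i = P_i ⊕ C_i ⊕ C'_i.
P'[0]: EB ⊕ 41 ⊕ 54 = FE.
P'[1]: 40 ⊕ 55 ⊕ DD = C8.
P'[2]: 75 ⊕ 9D ⊕ 2A = C2.
P'[3]: 84 ⊕ 83 ⊕ 09 = 0E.

P'[0] = FE, P'[1] = C8, P'[2] = C2, P'[3] = 0E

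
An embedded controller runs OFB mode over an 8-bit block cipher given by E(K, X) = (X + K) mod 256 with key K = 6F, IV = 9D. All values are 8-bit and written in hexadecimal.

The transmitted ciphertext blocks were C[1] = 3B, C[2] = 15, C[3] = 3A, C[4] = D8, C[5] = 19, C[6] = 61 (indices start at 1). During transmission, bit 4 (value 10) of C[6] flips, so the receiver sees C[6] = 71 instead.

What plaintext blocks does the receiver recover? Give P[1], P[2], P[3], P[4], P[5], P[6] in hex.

OFB decryption: S_i = E(K, S_{i−1}) with S_{0} = IV; P_i = C_i ⊕ S_i.
Only C[6] changed, to 71. In OFB, a change in C_i flips the same bit in P_i only; the keystream is unaffected. Decrypting the received ciphertext:
P[1]: S = E(K, 9D) = 0C; 3B ⊕ 0C = 37.
P[2]: S = E(K, 0C) = 7B; 15 ⊕ 7B = 6E.
P[3]: S = E(K, 7B) = EA; 3A ⊕ EA = D0.
P[4]: S = E(K, EA) = 59; D8 ⊕ 59 = 81.
P[5]: S = E(K, 59) = C8; 19 ⊕ C8 = D1.
P[6]: S = E(K, C8) = 37; 71 ⊕ 37 = 46.
Blocks that differ from the original plaintext: P[6].

P[1] = 37, P[2] = 6E, P[3] = D0, P[4] = 81, P[5] = D1, P[6] = 46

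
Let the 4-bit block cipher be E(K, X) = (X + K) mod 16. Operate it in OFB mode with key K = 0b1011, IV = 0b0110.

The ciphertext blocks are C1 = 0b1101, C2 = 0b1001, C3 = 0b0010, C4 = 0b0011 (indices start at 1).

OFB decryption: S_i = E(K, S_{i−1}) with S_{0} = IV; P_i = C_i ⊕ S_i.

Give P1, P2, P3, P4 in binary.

P1: S = E(K, 0b0110) = 0b0001; 0b1101 ⊕ 0b0001 = 0b1100.
P2: S = E(K, 0b0001) = 0b1100; 0b1001 ⊕ 0b1100 = 0b0101.
P3: S = E(K, 0b1100) = 0b0111; 0b0010 ⊕ 0b0111 = 0b0101.
P4: S = E(K, 0b0111) = 0b0010; 0b0011 ⊕ 0b0010 = 0b0001.

P1 = 0b1100, P2 = 0b0101, P3 = 0b0101, P4 = 0b0001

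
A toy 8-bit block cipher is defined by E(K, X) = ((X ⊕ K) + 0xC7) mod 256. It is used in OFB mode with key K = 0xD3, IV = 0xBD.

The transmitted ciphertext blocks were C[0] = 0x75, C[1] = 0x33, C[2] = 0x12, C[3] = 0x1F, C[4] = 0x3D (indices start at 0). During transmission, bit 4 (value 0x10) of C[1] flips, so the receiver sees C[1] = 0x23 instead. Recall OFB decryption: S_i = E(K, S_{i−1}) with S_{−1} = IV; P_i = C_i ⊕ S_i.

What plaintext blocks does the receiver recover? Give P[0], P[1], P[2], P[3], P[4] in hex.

Only C[1] changed, to 0x23. In OFB, a change in C_i flips the same bit in P_i only; the keystream is unaffected. Decrypting the received ciphertext:
P[0]: S = E(K, 0xBD) = 0x35; 0x75 ⊕ 0x35 = 0x40.
P[1]: S = E(K, 0x35) = 0xAD; 0x23 ⊕ 0xAD = 0x8E.
P[2]: S = E(K, 0xAD) = 0x45; 0x12 ⊕ 0x45 = 0x57.
P[3]: S = E(K, 0x45) = 0x5D; 0x1F ⊕ 0x5D = 0x42.
P[4]: S = E(K, 0x5D) = 0x55; 0x3D ⊕ 0x55 = 0x68.
Blocks that differ from the original plaintext: P[1].

P[0] = 0x40, P[1] = 0x8E, P[2] = 0x57, P[3] = 0x42, P[4] = 0x68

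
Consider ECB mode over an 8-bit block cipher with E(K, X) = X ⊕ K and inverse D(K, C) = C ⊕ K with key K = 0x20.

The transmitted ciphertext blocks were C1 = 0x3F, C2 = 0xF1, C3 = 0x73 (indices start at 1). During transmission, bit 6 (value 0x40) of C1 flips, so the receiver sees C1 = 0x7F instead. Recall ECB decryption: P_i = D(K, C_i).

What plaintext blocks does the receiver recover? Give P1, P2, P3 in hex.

Only C1 changed, to 0x7F. In ECB, a change in C_i affects only P_i. Decrypting the received ciphertext:
P1: D(K, 0x7F) = 0x5F.
P2: D(K, 0xF1) = 0xD1.
P3: D(K, 0x73) = 0x53.
Blocks that differ from the original plaintext: P1.

P1 = 0x5F, P2 = 0xD1, P3 = 0x53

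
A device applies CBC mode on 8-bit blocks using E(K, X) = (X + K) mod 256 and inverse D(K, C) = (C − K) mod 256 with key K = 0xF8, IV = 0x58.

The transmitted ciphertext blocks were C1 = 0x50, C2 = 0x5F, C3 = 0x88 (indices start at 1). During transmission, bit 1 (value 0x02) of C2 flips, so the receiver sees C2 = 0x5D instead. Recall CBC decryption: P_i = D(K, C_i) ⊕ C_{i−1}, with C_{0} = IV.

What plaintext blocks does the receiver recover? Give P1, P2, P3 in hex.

Only C2 changed, to 0x5D. In CBC, a change in C_i garbles P_i and flips the same bit in P_{i+1}. Decrypting the received ciphertext:
P1: D(K, 0x50) = 0x58; 0x58 ⊕ 0x58 = 0x00.
P2: D(K, 0x5D) = 0x65; 0x65 ⊕ 0x50 = 0x35.
P3: D(K, 0x88) = 0x90; 0x90 ⊕ 0x5D = 0xCD.
Blocks that differ from the original plaintext: P2, P3.

P1 = 0x00, P2 = 0x35, P3 = 0xCD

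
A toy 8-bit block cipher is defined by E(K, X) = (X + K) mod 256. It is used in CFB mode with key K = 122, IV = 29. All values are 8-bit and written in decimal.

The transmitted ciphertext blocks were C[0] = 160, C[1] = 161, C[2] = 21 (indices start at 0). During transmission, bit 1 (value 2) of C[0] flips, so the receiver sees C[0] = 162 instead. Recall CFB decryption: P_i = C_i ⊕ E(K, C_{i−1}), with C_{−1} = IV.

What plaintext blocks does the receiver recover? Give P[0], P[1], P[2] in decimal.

P[0] = 53, P[1] = 189, P[2] = 14

Only C[0] changed, to 162. In CFB, a change in C_i flips the same bit in P_i and garbles P_{i+1}. Decrypting the received ciphertext:
P[0]: E(K, 29) = 151; 162 ⊕ 151 = 53.
P[1]: E(K, 162) = 28; 161 ⊕ 28 = 189.
P[2]: E(K, 161) = 27; 21 ⊕ 27 = 14.
Blocks that differ from the original plaintext: P[0], P[1].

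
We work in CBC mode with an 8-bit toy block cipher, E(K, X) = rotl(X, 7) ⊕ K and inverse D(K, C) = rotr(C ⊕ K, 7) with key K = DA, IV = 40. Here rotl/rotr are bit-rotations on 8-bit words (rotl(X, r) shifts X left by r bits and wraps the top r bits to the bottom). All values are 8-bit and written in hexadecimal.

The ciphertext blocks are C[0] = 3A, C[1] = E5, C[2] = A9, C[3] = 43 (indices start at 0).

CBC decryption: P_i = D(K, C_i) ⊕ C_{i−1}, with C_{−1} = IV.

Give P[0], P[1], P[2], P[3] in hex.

P[0]: D(K, 3A) = C1; C1 ⊕ 40 = 81.
P[1]: D(K, E5) = 7E; 7E ⊕ 3A = 44.
P[2]: D(K, A9) = E6; E6 ⊕ E5 = 03.
P[3]: D(K, 43) = 33; 33 ⊕ A9 = 9A.

P[0] = 81, P[1] = 44, P[2] = 03, P[3] = 9A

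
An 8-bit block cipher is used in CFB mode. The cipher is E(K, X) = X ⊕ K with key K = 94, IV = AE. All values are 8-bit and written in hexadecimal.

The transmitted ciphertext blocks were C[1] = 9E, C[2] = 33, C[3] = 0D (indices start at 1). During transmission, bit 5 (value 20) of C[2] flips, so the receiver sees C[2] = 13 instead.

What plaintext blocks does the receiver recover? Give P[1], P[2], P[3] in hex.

P[1] = A4, P[2] = 19, P[3] = 8A

CFB decryption: P_i = C_i ⊕ E(K, C_{i−1}), with C_{0} = IV.
Only C[2] changed, to 13. In CFB, a change in C_i flips the same bit in P_i and garbles P_{i+1}. Decrypting the received ciphertext:
P[1]: E(K, AE) = 3A; 9E ⊕ 3A = A4.
P[2]: E(K, 9E) = 0A; 13 ⊕ 0A = 19.
P[3]: E(K, 13) = 87; 0D ⊕ 87 = 8A.
Blocks that differ from the original plaintext: P[2], P[3].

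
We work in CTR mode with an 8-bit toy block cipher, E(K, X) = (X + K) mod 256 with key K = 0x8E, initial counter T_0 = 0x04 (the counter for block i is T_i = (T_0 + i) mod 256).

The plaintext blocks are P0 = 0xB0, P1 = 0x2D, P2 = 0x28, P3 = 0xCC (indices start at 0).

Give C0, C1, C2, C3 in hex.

CTR encryption: S_i = E(K, T_i) where T_i is the counter for block i; C_i = P_i ⊕ S_i.
C0: T = 0x04, S = E(K, T) = 0x92; 0xB0 ⊕ 0x92 = 0x22.
C1: T = 0x05, S = E(K, T) = 0x93; 0x2D ⊕ 0x93 = 0xBE.
C2: T = 0x06, S = E(K, T) = 0x94; 0x28 ⊕ 0x94 = 0xBC.
C3: T = 0x07, S = E(K, T) = 0x95; 0xCC ⊕ 0x95 = 0x59.

C0 = 0x22, C1 = 0xBE, C2 = 0xBC, C3 = 0x59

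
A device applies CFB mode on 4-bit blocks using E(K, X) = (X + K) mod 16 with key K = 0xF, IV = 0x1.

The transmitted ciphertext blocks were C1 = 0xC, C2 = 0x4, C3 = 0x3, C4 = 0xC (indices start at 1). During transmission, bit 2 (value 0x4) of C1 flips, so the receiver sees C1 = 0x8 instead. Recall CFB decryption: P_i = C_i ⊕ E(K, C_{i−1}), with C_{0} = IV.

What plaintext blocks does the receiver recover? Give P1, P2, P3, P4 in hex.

P1 = 0x8, P2 = 0x3, P3 = 0x0, P4 = 0xE

Only C1 changed, to 0x8. In CFB, a change in C_i flips the same bit in P_i and garbles P_{i+1}. Decrypting the received ciphertext:
P1: E(K, 0x1) = 0x0; 0x8 ⊕ 0x0 = 0x8.
P2: E(K, 0x8) = 0x7; 0x4 ⊕ 0x7 = 0x3.
P3: E(K, 0x4) = 0x3; 0x3 ⊕ 0x3 = 0x0.
P4: E(K, 0x3) = 0x2; 0xC ⊕ 0x2 = 0xE.
Blocks that differ from the original plaintext: P1, P2.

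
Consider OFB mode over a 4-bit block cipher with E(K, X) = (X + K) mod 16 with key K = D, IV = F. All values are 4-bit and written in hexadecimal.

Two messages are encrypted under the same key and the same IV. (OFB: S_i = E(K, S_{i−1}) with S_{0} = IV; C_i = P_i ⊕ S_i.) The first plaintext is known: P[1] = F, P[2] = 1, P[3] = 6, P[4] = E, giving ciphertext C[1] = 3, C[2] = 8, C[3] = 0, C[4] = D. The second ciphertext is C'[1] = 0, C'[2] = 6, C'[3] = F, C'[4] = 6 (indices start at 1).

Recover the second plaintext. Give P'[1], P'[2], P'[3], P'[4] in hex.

P'[1] = C, P'[2] = F, P'[3] = 9, P'[4] = 5

In OFB with a reused IV, both messages share the same keystream S_i, so C_i ⊕ C'_i = P_i ⊕ P'_i and thus P'_i = P_i ⊕ C_i ⊕ C'_i.
P'[1]: F ⊕ 3 ⊕ 0 = C.
P'[2]: 1 ⊕ 8 ⊕ 6 = F.
P'[3]: 6 ⊕ 0 ⊕ F = 9.
P'[4]: E ⊕ D ⊕ 6 = 5.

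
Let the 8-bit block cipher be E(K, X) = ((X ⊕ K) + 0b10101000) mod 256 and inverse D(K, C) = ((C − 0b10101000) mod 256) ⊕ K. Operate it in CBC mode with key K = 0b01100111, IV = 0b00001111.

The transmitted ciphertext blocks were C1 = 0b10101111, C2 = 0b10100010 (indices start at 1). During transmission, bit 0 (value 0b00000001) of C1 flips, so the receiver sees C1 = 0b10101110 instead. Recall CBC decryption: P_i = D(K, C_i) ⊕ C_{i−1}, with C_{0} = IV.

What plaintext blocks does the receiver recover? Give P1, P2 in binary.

Only C1 changed, to 0b10101110. In CBC, a change in C_i garbles P_i and flips the same bit in P_{i+1}. Decrypting the received ciphertext:
P1: D(K, 0b10101110) = 0b01100001; 0b01100001 ⊕ 0b00001111 = 0b01101110.
P2: D(K, 0b10100010) = 0b10011101; 0b10011101 ⊕ 0b10101110 = 0b00110011.
Blocks that differ from the original plaintext: P1, P2.

P1 = 0b01101110, P2 = 0b00110011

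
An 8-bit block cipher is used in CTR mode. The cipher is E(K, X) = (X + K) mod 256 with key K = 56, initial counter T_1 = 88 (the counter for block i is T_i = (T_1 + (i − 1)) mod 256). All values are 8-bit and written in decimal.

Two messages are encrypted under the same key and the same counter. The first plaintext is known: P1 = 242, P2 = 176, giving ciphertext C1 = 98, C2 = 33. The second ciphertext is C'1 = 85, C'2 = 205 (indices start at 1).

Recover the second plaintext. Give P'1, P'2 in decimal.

In CTR with a reused counter, both messages share the same keystream S_i, so C_i ⊕ C'_i = P_i ⊕ P'_i and thus P'_i = P_i ⊕ C_i ⊕ C'_i.
P'1: 242 ⊕ 98 ⊕ 85 = 197.
P'2: 176 ⊕ 33 ⊕ 205 = 92.

P'1 = 197, P'2 = 92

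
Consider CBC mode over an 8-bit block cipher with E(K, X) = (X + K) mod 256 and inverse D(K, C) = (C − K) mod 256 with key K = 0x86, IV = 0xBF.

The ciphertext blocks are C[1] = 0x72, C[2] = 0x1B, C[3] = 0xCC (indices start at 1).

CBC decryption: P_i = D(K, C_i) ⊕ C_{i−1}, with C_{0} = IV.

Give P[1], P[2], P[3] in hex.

P[1] = 0x53, P[2] = 0xE7, P[3] = 0x5D

P[1]: D(K, 0x72) = 0xEC; 0xEC ⊕ 0xBF = 0x53.
P[2]: D(K, 0x1B) = 0x95; 0x95 ⊕ 0x72 = 0xE7.
P[3]: D(K, 0xCC) = 0x46; 0x46 ⊕ 0x1B = 0x5D.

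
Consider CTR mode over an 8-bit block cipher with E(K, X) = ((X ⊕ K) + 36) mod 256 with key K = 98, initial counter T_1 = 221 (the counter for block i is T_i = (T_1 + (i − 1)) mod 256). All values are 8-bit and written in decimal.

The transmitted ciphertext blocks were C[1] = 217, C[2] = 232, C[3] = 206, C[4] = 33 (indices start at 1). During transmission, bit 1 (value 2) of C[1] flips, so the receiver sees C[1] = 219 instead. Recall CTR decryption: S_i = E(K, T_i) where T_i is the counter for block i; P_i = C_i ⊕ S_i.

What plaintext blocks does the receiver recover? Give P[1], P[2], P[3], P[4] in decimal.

Only C[1] changed, to 219. In CTR, a change in C_i flips the same bit in P_i only; the keystream is unaffected. Decrypting the received ciphertext:
P[1]: T = 221, S = E(K, T) = 227; 219 ⊕ 227 = 56.
P[2]: T = 222, S = E(K, T) = 224; 232 ⊕ 224 = 8.
P[3]: T = 223, S = E(K, T) = 225; 206 ⊕ 225 = 47.
P[4]: T = 224, S = E(K, T) = 166; 33 ⊕ 166 = 135.
Blocks that differ from the original plaintext: P[1].

P[1] = 56, P[2] = 8, P[3] = 47, P[4] = 135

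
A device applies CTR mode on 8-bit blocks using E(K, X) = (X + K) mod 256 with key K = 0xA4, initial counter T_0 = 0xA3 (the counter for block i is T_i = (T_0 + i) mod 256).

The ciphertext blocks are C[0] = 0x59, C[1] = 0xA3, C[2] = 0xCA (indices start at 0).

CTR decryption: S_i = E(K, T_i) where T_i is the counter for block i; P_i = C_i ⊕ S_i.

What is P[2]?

P[2] = 0x83

P[2]: T = 0xA5, S = E(K, T) = 0x49; 0xCA ⊕ 0x49 = 0x83.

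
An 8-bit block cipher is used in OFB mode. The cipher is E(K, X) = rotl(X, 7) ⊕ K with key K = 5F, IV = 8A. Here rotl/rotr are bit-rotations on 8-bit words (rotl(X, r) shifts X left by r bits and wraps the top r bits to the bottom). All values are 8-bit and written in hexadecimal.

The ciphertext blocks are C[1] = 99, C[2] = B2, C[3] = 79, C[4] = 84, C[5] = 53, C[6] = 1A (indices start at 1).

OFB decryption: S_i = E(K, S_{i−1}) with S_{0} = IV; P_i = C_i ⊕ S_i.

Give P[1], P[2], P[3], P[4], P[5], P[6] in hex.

P[1]: S = E(K, 8A) = 1A; 99 ⊕ 1A = 83.
P[2]: S = E(K, 1A) = 52; B2 ⊕ 52 = E0.
P[3]: S = E(K, 52) = 76; 79 ⊕ 76 = 0F.
P[4]: S = E(K, 76) = 64; 84 ⊕ 64 = E0.
P[5]: S = E(K, 64) = 6D; 53 ⊕ 6D = 3E.
P[6]: S = E(K, 6D) = E9; 1A ⊕ E9 = F3.

P[1] = 83, P[2] = E0, P[3] = 0F, P[4] = E0, P[5] = 3E, P[6] = F3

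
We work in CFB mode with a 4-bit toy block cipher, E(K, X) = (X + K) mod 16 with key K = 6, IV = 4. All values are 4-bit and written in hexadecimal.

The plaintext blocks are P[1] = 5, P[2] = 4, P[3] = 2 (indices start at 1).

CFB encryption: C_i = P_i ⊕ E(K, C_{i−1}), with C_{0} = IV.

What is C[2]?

C[1]: E(K, 4) = A; 5 ⊕ A = F.
C[2]: E(K, F) = 5; 4 ⊕ 5 = 1.

C[2] = 1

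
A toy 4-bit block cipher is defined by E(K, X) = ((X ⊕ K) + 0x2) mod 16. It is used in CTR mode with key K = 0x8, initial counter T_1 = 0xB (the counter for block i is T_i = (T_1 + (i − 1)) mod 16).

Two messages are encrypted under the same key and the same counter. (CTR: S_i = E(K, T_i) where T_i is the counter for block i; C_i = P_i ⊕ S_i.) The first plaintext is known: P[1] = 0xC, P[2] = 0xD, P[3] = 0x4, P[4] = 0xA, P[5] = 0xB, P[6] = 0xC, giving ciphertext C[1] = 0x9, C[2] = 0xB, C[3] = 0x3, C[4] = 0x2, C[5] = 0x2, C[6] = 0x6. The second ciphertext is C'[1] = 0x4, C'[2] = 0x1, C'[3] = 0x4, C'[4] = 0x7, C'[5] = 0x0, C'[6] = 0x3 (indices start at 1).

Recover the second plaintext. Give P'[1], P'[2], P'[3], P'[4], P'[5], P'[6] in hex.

P'[1] = 0x1, P'[2] = 0x7, P'[3] = 0x3, P'[4] = 0xF, P'[5] = 0x9, P'[6] = 0x9

In CTR with a reused counter, both messages share the same keystream S_i, so C_i ⊕ C'_i = P_i ⊕ P'_i and thus P'_i = P_i ⊕ C_i ⊕ C'_i.
P'[1]: 0xC ⊕ 0x9 ⊕ 0x4 = 0x1.
P'[2]: 0xD ⊕ 0xB ⊕ 0x1 = 0x7.
P'[3]: 0x4 ⊕ 0x3 ⊕ 0x4 = 0x3.
P'[4]: 0xA ⊕ 0x2 ⊕ 0x7 = 0xF.
P'[5]: 0xB ⊕ 0x2 ⊕ 0x0 = 0x9.
P'[6]: 0xC ⊕ 0x6 ⊕ 0x3 = 0x9.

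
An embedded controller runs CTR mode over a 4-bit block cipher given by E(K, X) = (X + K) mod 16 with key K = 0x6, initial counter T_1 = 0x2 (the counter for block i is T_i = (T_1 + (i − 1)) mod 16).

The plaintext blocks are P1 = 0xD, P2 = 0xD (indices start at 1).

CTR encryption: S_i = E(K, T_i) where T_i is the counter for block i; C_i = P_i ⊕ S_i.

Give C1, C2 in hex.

C1: T = 0x2, S = E(K, T) = 0x8; 0xD ⊕ 0x8 = 0x5.
C2: T = 0x3, S = E(K, T) = 0x9; 0xD ⊕ 0x9 = 0x4.

C1 = 0x5, C2 = 0x4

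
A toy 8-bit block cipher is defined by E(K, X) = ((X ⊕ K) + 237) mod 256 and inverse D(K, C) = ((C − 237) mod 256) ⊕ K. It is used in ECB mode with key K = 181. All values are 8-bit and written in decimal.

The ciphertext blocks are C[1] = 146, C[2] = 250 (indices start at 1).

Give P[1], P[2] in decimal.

ECB decryption: P_i = D(K, C_i).
P[1]: D(K, 146) = 16.
P[2]: D(K, 250) = 184.

P[1] = 16, P[2] = 184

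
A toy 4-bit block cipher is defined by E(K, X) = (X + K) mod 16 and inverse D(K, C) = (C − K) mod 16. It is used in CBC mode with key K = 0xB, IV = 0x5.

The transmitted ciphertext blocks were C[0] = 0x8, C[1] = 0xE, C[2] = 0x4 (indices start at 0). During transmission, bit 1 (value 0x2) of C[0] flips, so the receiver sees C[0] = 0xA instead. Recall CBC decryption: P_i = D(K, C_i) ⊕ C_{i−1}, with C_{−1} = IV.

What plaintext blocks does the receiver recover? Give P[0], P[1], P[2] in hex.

P[0] = 0xA, P[1] = 0x9, P[2] = 0x7

Only C[0] changed, to 0xA. In CBC, a change in C_i garbles P_i and flips the same bit in P_{i+1}. Decrypting the received ciphertext:
P[0]: D(K, 0xA) = 0xF; 0xF ⊕ 0x5 = 0xA.
P[1]: D(K, 0xE) = 0x3; 0x3 ⊕ 0xA = 0x9.
P[2]: D(K, 0x4) = 0x9; 0x9 ⊕ 0xE = 0x7.
Blocks that differ from the original plaintext: P[0], P[1].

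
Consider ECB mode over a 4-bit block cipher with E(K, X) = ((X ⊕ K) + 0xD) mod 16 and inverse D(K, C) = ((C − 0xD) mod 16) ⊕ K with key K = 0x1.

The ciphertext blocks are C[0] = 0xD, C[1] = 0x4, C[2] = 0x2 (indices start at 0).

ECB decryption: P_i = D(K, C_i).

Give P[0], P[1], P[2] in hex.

P[0]: D(K, 0xD) = 0x1.
P[1]: D(K, 0x4) = 0x6.
P[2]: D(K, 0x2) = 0x4.

P[0] = 0x1, P[1] = 0x6, P[2] = 0x4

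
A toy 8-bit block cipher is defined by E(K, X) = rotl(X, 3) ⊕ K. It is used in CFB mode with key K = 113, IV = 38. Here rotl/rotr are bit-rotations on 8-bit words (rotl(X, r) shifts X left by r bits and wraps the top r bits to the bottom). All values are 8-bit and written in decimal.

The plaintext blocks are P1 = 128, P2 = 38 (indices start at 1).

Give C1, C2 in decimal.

C1 = 192, C2 = 81

CFB encryption: C_i = P_i ⊕ E(K, C_{i−1}), with C_{0} = IV.
C1: E(K, 38) = 64; 128 ⊕ 64 = 192.
C2: E(K, 192) = 119; 38 ⊕ 119 = 81.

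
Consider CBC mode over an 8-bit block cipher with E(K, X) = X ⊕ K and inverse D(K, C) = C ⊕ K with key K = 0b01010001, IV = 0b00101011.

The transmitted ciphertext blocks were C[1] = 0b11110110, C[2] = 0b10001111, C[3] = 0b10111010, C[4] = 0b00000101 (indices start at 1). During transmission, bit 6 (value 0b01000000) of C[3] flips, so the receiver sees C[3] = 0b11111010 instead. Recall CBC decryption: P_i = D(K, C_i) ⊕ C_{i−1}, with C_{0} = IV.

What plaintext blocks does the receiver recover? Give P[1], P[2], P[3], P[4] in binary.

P[1] = 0b10001100, P[2] = 0b00101000, P[3] = 0b00100100, P[4] = 0b10101110

Only C[3] changed, to 0b11111010. In CBC, a change in C_i garbles P_i and flips the same bit in P_{i+1}. Decrypting the received ciphertext:
P[1]: D(K, 0b11110110) = 0b10100111; 0b10100111 ⊕ 0b00101011 = 0b10001100.
P[2]: D(K, 0b10001111) = 0b11011110; 0b11011110 ⊕ 0b11110110 = 0b00101000.
P[3]: D(K, 0b11111010) = 0b10101011; 0b10101011 ⊕ 0b10001111 = 0b00100100.
P[4]: D(K, 0b00000101) = 0b01010100; 0b01010100 ⊕ 0b11111010 = 0b10101110.
Blocks that differ from the original plaintext: P[3], P[4].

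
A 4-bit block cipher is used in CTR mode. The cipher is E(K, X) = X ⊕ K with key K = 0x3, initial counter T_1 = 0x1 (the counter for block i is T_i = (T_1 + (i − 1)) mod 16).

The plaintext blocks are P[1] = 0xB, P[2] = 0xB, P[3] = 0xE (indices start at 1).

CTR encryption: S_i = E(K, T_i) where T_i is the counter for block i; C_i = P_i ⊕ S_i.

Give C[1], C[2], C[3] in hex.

C[1] = 0x9, C[2] = 0xA, C[3] = 0xE

C[1]: T = 0x1, S = E(K, T) = 0x2; 0xB ⊕ 0x2 = 0x9.
C[2]: T = 0x2, S = E(K, T) = 0x1; 0xB ⊕ 0x1 = 0xA.
C[3]: T = 0x3, S = E(K, T) = 0x0; 0xE ⊕ 0x0 = 0xE.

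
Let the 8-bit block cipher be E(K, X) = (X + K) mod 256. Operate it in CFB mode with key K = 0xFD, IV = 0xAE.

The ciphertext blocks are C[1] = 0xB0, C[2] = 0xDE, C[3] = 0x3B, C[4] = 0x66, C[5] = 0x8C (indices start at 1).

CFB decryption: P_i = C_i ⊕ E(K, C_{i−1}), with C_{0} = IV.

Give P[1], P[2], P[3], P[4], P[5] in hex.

P[1]: E(K, 0xAE) = 0xAB; 0xB0 ⊕ 0xAB = 0x1B.
P[2]: E(K, 0xB0) = 0xAD; 0xDE ⊕ 0xAD = 0x73.
P[3]: E(K, 0xDE) = 0xDB; 0x3B ⊕ 0xDB = 0xE0.
P[4]: E(K, 0x3B) = 0x38; 0x66 ⊕ 0x38 = 0x5E.
P[5]: E(K, 0x66) = 0x63; 0x8C ⊕ 0x63 = 0xEF.

P[1] = 0x1B, P[2] = 0x73, P[3] = 0xE0, P[4] = 0x5E, P[5] = 0xEF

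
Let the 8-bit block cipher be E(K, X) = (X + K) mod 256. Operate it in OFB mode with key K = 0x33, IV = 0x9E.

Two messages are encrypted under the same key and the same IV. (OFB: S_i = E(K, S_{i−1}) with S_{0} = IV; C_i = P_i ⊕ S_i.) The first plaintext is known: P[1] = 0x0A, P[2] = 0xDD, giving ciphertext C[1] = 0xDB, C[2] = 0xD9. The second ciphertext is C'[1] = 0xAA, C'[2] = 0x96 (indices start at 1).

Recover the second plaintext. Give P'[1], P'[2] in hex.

P'[1] = 0x7B, P'[2] = 0x92

In OFB with a reused IV, both messages share the same keystream S_i, so C_i ⊕ C'_i = P_i ⊕ P'_i and thus P'_i = P_i ⊕ C_i ⊕ C'_i.
P'[1]: 0x0A ⊕ 0xDB ⊕ 0xAA = 0x7B.
P'[2]: 0xDD ⊕ 0xD9 ⊕ 0x96 = 0x92.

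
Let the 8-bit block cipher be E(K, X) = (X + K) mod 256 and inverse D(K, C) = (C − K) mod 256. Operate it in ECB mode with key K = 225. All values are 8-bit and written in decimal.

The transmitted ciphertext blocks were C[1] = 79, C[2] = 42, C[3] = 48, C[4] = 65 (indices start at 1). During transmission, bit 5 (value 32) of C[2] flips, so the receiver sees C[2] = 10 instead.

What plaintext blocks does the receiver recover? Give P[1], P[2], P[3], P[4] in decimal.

ECB decryption: P_i = D(K, C_i).
Only C[2] changed, to 10. In ECB, a change in C_i affects only P_i. Decrypting the received ciphertext:
P[1]: D(K, 79) = 110.
P[2]: D(K, 10) = 41.
P[3]: D(K, 48) = 79.
P[4]: D(K, 65) = 96.
Blocks that differ from the original plaintext: P[2].

P[1] = 110, P[2] = 41, P[3] = 79, P[4] = 96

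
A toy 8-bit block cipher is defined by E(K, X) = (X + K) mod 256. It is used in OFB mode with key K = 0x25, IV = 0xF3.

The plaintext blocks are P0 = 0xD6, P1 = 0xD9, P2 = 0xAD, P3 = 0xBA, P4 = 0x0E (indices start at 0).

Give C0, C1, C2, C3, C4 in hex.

OFB encryption: S_i = E(K, S_{i−1}) with S_{−1} = IV; C_i = P_i ⊕ S_i.
C0: S = E(K, 0xF3) = 0x18; 0xD6 ⊕ 0x18 = 0xCE.
C1: S = E(K, 0x18) = 0x3D; 0xD9 ⊕ 0x3D = 0xE4.
C2: S = E(K, 0x3D) = 0x62; 0xAD ⊕ 0x62 = 0xCF.
C3: S = E(K, 0x62) = 0x87; 0xBA ⊕ 0x87 = 0x3D.
C4: S = E(K, 0x87) = 0xAC; 0x0E ⊕ 0xAC = 0xA2.

C0 = 0xCE, C1 = 0xE4, C2 = 0xCF, C3 = 0x3D, C4 = 0xA2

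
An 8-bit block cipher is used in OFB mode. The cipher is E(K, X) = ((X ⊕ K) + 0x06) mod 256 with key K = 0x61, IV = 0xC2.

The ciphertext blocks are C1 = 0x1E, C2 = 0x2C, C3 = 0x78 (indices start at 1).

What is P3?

OFB decryption: S_i = E(K, S_{i−1}) with S_{0} = IV; P_i = C_i ⊕ S_i.
P1: S = E(K, 0xC2) = 0xA9; 0x1E ⊕ 0xA9 = 0xB7.
P2: S = E(K, 0xA9) = 0xCE; 0x2C ⊕ 0xCE = 0xE2.
P3: S = E(K, 0xCE) = 0xB5; 0x78 ⊕ 0xB5 = 0xCD.

P3 = 0xCD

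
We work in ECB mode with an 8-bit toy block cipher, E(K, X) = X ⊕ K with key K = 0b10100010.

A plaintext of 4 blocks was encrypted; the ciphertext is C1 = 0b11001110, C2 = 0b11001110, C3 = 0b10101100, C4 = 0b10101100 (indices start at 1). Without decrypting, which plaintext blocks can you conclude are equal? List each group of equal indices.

ECB encrypts each block independently with the same key, so equal ciphertext blocks imply equal plaintext blocks.
C1 = C2 = 0b11001110, so P1 = P2.
C3 = C4 = 0b10101100, so P3 = P4.

P1 = P2; P3 = P4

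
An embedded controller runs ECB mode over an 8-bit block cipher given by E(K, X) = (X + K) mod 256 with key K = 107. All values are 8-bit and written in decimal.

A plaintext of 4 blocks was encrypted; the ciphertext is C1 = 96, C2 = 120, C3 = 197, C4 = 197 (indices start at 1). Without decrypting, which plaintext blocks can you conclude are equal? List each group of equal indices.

ECB encrypts each block independently with the same key, so equal ciphertext blocks imply equal plaintext blocks.
C3 = C4 = 197, so P3 = P4.

P3 = P4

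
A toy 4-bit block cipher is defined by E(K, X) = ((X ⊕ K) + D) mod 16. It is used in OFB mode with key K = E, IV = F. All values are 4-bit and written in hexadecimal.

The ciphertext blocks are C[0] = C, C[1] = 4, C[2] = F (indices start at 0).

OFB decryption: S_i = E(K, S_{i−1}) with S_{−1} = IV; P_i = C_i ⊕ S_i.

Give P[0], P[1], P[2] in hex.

P[0] = 2, P[1] = 9, P[2] = F

P[0]: S = E(K, F) = E; C ⊕ E = 2.
P[1]: S = E(K, E) = D; 4 ⊕ D = 9.
P[2]: S = E(K, D) = 0; F ⊕ 0 = F.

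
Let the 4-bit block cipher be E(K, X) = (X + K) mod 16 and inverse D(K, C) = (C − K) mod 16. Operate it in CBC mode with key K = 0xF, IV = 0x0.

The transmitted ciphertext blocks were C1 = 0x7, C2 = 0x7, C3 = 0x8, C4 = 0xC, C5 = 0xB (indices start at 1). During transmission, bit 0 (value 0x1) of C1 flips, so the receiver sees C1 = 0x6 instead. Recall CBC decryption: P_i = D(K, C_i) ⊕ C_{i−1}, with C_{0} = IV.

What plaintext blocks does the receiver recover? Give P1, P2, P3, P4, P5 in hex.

P1 = 0x7, P2 = 0xE, P3 = 0xE, P4 = 0x5, P5 = 0x0

Only C1 changed, to 0x6. In CBC, a change in C_i garbles P_i and flips the same bit in P_{i+1}. Decrypting the received ciphertext:
P1: D(K, 0x6) = 0x7; 0x7 ⊕ 0x0 = 0x7.
P2: D(K, 0x7) = 0x8; 0x8 ⊕ 0x6 = 0xE.
P3: D(K, 0x8) = 0x9; 0x9 ⊕ 0x7 = 0xE.
P4: D(K, 0xC) = 0xD; 0xD ⊕ 0x8 = 0x5.
P5: D(K, 0xB) = 0xC; 0xC ⊕ 0xC = 0x0.
Blocks that differ from the original plaintext: P1, P2.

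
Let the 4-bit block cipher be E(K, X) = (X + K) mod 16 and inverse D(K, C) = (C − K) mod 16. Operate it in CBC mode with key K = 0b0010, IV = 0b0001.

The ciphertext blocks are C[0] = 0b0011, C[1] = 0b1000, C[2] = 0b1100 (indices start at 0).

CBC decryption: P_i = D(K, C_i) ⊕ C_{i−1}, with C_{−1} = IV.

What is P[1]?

P[1]: D(K, 0b1000) = 0b0110; 0b0110 ⊕ 0b0011 = 0b0101.

P[1] = 0b0101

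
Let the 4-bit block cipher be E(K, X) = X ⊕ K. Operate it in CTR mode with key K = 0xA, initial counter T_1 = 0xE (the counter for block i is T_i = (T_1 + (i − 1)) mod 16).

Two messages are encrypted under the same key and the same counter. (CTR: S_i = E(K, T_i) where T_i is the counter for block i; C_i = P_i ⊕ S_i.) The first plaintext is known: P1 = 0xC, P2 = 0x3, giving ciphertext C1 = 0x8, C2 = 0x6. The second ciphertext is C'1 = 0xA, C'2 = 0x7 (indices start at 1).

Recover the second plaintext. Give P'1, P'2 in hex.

In CTR with a reused counter, both messages share the same keystream S_i, so C_i ⊕ C'_i = P_i ⊕ P'_i and thus P'_i = P_i ⊕ C_i ⊕ C'_i.
P'1: 0xC ⊕ 0x8 ⊕ 0xA = 0xE.
P'2: 0x3 ⊕ 0x6 ⊕ 0x7 = 0x2.

P'1 = 0xE, P'2 = 0x2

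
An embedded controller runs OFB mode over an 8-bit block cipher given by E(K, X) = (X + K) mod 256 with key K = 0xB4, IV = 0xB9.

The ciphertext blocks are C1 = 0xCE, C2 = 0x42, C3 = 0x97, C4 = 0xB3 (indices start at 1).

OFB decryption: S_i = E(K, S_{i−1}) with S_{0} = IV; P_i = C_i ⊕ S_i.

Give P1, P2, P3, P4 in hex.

P1 = 0xA3, P2 = 0x63, P3 = 0x42, P4 = 0x3A

P1: S = E(K, 0xB9) = 0x6D; 0xCE ⊕ 0x6D = 0xA3.
P2: S = E(K, 0x6D) = 0x21; 0x42 ⊕ 0x21 = 0x63.
P3: S = E(K, 0x21) = 0xD5; 0x97 ⊕ 0xD5 = 0x42.
P4: S = E(K, 0xD5) = 0x89; 0xB3 ⊕ 0x89 = 0x3A.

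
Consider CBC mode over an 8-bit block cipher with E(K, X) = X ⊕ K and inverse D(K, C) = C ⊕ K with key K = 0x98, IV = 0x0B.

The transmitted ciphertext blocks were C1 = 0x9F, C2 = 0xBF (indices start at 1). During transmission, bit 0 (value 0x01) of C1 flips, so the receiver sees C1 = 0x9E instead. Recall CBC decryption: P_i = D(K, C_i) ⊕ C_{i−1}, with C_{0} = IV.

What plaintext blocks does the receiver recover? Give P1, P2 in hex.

P1 = 0x0D, P2 = 0xB9

Only C1 changed, to 0x9E. In CBC, a change in C_i garbles P_i and flips the same bit in P_{i+1}. Decrypting the received ciphertext:
P1: D(K, 0x9E) = 0x06; 0x06 ⊕ 0x0B = 0x0D.
P2: D(K, 0xBF) = 0x27; 0x27 ⊕ 0x9E = 0xB9.
Blocks that differ from the original plaintext: P1, P2.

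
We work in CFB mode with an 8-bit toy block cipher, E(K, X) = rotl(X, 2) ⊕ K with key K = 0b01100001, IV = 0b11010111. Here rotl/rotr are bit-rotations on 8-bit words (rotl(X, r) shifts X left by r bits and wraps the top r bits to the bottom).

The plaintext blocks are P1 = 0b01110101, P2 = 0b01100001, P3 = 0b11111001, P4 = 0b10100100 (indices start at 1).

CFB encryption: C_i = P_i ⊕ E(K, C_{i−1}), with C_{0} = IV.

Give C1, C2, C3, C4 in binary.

C1 = 0b01001011, C2 = 0b00101101, C3 = 0b00101100, C4 = 0b01110101

C1: E(K, 0b11010111) = 0b00111110; 0b01110101 ⊕ 0b00111110 = 0b01001011.
C2: E(K, 0b01001011) = 0b01001100; 0b01100001 ⊕ 0b01001100 = 0b00101101.
C3: E(K, 0b00101101) = 0b11010101; 0b11111001 ⊕ 0b11010101 = 0b00101100.
C4: E(K, 0b00101100) = 0b11010001; 0b10100100 ⊕ 0b11010001 = 0b01110101.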